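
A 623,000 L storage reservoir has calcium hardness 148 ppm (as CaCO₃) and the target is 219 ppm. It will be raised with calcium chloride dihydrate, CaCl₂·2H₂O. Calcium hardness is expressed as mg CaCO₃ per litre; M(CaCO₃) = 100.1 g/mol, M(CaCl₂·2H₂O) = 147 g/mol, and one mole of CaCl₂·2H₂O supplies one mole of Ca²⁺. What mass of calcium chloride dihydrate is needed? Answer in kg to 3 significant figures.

65.0 kg

Hardness to add: (219 − 148) = 71 mg/L as CaCO₃ × 623,000 L = 44,230 g as CaCO₃.
Moles of Ca²⁺ (1 mol Ca²⁺ ≡ 1 mol CaCO₃): 44,230 / 100.1 g/mol = 441.9 mol.
Mass of CaCl₂·2H₂O: 441.9 × 147 = 64,960 g.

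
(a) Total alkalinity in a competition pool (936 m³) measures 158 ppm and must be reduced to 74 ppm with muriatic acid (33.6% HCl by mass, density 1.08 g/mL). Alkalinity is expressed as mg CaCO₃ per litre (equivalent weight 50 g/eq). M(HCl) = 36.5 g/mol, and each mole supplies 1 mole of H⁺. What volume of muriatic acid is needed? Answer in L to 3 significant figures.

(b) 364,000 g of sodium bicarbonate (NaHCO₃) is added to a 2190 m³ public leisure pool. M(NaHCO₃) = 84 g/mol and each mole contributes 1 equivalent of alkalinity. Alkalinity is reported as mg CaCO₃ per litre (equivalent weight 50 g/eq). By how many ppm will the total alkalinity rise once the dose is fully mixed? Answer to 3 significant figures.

(a) 158 L; (b) 98.9 ppm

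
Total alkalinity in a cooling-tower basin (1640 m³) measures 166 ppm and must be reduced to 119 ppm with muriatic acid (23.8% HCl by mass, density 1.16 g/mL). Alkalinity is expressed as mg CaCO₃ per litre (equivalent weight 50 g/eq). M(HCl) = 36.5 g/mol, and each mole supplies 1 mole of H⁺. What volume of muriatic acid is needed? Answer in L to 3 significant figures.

204 L

Volume: 1640 m³ = 1,640,000 L.
Alkalinity to neutralize: (166 − 119) = 47 mg/L as CaCO₃ × 1,640,000 L = 77,080 g as CaCO₃.
Equivalents of H⁺ required: 77,080 ÷ 50 g/eq = 1542 eq = 1542 mol HCl.
Mass of HCl: 1542 × 36.5 = 56,270 g.
Mass of 23.8% solution: 56,270 / 0.238 = 236,400 g.
Volume: 236,400 g ÷ 1.16 g/mL = 203,800 mL.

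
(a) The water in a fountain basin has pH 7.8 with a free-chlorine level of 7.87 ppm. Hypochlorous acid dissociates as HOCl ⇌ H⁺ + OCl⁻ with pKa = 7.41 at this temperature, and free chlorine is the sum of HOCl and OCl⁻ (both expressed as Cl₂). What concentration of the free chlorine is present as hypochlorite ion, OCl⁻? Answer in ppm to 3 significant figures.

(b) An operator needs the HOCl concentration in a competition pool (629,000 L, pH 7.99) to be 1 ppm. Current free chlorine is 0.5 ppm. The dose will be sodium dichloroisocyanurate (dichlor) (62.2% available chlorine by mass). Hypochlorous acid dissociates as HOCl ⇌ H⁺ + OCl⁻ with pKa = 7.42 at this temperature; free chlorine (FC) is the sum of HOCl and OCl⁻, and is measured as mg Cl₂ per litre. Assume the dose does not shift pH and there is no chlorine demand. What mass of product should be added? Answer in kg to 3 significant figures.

(a) 5.59 ppm; (b) 4.26 kg

(a) [OCl⁻]/[HOCl] = 10^(pH − pKa) = 10^(7.8 − 7.41) = 10^0.39 = 2.455.
(a) Fraction as HOCl = 1 / (1 + 2.455) = 0.2895.
(a) OCl⁻ = (1 − 0.2895) × 7.87 ppm = 5.592 ppm.

(b) [OCl⁻]/[HOCl] = 10^(pH − pKa) = 10^(7.99 − 7.42) = 3.715; fraction as HOCl = 1/(1 + 3.715) = 0.2121.
(b) Free chlorine required for 1 ppm HOCl: 1 / 0.2121 = 4.715 ppm.
(b) FC to add: 4.715 − 0.5 = 4.215 mg/L as Cl₂.
(b) Cl₂ equivalent: 4.215 mg/L × 629,000 L = 2651 g.
(b) Product at 62.2% available Cl: 2651 / 0.622 = 4263 g.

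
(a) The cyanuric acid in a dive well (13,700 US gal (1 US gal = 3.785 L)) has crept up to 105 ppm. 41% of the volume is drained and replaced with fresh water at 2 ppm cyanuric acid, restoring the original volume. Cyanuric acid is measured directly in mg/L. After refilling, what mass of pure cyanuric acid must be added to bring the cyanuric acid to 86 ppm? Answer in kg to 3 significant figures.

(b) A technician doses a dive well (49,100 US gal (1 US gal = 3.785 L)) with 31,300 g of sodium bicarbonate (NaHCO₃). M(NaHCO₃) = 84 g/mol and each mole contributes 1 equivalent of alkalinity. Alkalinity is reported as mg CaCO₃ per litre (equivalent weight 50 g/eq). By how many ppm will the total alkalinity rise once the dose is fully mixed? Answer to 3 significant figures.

(a) 1.20 kg; (b) 100 ppm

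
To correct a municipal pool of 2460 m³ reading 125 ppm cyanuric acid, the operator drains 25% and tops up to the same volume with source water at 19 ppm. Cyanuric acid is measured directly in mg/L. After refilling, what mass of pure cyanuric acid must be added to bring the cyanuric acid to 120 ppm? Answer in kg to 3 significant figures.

52.9 kg

Volume: 2460 m³ = 2,460,000 L.
After draining 25% and refilling: 125 × 0.75 + 19 × 0.25 = 98.5 ppm.
Deficit to target: 120 − 98.5 = 21.5 mg/L.
Mass: 21.5 mg/L × 2,460,000 L = 52,890 g cyanuric acid.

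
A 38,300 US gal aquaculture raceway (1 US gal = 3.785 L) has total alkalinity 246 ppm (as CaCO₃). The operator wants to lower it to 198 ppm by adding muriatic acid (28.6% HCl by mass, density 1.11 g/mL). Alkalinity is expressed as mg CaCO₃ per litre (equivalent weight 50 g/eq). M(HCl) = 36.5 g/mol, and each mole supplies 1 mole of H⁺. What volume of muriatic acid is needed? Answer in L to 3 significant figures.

16.0 L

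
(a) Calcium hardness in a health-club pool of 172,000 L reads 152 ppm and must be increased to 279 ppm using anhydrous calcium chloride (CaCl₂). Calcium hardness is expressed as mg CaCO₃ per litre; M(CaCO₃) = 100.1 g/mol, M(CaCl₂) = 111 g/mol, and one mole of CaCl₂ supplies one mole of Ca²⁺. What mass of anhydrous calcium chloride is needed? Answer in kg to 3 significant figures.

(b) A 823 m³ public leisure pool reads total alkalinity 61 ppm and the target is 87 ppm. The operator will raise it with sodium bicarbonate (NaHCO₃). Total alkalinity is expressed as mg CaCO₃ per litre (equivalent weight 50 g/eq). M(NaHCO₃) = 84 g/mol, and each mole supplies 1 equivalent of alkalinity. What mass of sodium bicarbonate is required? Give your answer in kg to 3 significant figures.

(a) 24.2 kg; (b) 35.9 kg

(a) Hardness to add: (279 − 152) = 127 mg/L as CaCO₃ × 172,000 L = 21,840 g as CaCO₃.
(a) Moles of Ca²⁺ (1 mol Ca²⁺ ≡ 1 mol CaCO₃): 21,840 / 100.1 g/mol = 218.2 mol.
(a) Mass of CaCl₂: 218.2 × 111 = 24,220 g.

(b) Volume: 823 m³ = 823,000 L.
(b) Alkalinity to add: (87 − 61) = 26 mg/L as CaCO₃ × 823,000 L = 21,400 g as CaCO₃.
(b) Equivalents: 21,400 g ÷ 50 g/eq = 428 eq.
(b) NaHCO₃ supplies 1 eq per mole → 428 mol.
(b) Mass: 428 mol × 84 g/mol = 35,950 g.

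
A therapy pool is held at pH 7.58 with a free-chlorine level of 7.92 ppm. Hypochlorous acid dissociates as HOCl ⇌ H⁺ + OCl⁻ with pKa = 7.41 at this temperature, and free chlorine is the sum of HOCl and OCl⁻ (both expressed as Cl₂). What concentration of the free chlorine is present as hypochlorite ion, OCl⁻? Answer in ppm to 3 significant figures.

4.73 ppm

[OCl⁻]/[HOCl] = 10^(pH − pKa) = 10^(7.58 − 7.41) = 10^0.17 = 1.479.
Fraction as HOCl = 1 / (1 + 1.479) = 0.4034.
OCl⁻ = (1 − 0.4034) × 7.92 ppm = 4.725 ppm.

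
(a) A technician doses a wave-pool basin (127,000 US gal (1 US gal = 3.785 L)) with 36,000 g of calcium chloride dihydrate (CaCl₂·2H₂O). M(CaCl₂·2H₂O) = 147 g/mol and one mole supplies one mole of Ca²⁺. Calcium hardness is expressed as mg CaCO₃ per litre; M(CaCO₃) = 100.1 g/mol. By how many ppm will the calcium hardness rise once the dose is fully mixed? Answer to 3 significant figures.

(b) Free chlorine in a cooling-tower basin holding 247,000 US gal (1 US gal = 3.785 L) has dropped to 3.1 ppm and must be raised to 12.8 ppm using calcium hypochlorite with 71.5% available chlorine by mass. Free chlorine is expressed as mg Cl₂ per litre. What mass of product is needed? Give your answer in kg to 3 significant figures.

(a) 51.0 ppm; (b) 12.7 kg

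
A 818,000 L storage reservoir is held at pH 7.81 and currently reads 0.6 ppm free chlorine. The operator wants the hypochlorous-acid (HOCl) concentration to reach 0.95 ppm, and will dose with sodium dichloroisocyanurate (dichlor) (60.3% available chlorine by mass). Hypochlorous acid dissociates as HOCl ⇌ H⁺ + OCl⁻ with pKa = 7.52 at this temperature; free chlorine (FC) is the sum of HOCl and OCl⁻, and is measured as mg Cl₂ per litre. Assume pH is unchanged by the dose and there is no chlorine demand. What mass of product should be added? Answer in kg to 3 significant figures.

2.99 kg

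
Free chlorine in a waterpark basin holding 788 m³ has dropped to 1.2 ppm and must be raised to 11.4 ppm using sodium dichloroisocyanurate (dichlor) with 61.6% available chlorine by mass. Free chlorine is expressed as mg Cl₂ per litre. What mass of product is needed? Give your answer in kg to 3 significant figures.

13.0 kg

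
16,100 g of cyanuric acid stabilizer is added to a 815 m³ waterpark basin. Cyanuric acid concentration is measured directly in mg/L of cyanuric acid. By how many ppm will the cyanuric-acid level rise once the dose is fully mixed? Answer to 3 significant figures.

Volume: 815 m³ = 815,000 L.
Rise: 16,100 g / 815,000 L × 1000 = 19.75 mg/L.

19.8 ppm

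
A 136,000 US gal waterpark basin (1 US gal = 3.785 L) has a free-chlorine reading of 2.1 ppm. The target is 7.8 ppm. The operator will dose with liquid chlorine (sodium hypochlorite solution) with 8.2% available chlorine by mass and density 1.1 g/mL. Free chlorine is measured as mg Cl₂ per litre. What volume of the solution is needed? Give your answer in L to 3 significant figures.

32.5 L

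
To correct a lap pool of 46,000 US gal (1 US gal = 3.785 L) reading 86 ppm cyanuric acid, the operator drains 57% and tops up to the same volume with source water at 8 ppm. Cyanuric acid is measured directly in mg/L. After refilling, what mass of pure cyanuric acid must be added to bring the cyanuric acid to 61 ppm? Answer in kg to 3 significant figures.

3.39 kg

Volume: 46,000 US gal × 3.785 L/gal = 174,110 L.
After draining 57% and refilling: 86 × 0.43 + 8 × 0.57 = 41.54 ppm.
Deficit to target: 61 − 41.54 = 19.46 mg/L.
Mass: 19.46 mg/L × 174,110 L = 3388 g cyanuric acid.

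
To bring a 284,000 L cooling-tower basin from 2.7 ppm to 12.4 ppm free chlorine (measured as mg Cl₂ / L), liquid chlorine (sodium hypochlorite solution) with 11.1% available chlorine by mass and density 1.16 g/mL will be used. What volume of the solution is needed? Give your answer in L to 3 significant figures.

Chlorine deficit: 12.4 − 2.7 = 9.7 ppm = 9.7 mg/L as Cl₂.
Cl₂ equivalent needed: 9.7 mg/L × 284,000 L = 2,755,000 mg = 2755 g.
Product at 11.1% available chlorine: 2755 / 0.111 = 24,820 g.
Volume at density 1.16 g/mL: 24,820 g ÷ 1.16 g/mL = 21,390 mL.

21.4 L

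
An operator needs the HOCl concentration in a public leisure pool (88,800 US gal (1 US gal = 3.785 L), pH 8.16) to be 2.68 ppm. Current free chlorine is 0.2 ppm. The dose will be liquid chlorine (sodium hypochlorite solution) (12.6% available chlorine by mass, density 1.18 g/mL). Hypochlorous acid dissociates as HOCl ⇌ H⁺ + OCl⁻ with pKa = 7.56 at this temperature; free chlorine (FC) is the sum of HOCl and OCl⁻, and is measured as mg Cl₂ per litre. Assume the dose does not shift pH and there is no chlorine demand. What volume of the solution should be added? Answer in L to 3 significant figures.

29.7 L

Volume: 88,800 US gal × 3.785 L/gal = 336,108 L.
[OCl⁻]/[HOCl] = 10^(pH − pKa) = 10^(8.16 − 7.56) = 3.981; fraction as HOCl = 1/(1 + 3.981) = 0.2008.
Free chlorine required for 2.68 ppm HOCl: 2.68 / 0.2008 = 13.35 ppm.
FC to add: 13.35 − 0.2 = 13.15 mg/L as Cl₂.
Cl₂ equivalent: 13.15 mg/L × 336,108 L = 4420 g.
Product at 12.6% available Cl: 4420 / 0.126 = 35,080 g.
Volume: 35,080 g ÷ 1.18 g/mL = 29,730 mL.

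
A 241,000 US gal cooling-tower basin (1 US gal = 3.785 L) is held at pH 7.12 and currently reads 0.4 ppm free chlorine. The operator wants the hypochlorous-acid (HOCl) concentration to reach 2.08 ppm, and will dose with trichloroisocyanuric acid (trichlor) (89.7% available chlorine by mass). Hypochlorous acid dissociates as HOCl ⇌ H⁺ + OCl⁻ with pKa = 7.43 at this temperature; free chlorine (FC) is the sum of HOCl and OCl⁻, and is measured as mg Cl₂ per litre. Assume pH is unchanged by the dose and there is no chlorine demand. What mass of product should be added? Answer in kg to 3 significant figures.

2.74 kg

Volume: 241,000 US gal × 3.785 L/gal = 912,185 L.
[OCl⁻]/[HOCl] = 10^(pH − pKa) = 10^(7.12 − 7.43) = 0.4898; fraction as HOCl = 1/(1 + 0.4898) = 0.6712.
Free chlorine required for 2.08 ppm HOCl: 2.08 / 0.6712 = 3.099 ppm.
FC to add: 3.099 − 0.4 = 2.699 mg/L as Cl₂.
Cl₂ equivalent: 2.699 mg/L × 912,185 L = 2462 g.
Product at 89.7% available Cl: 2462 / 0.897 = 2744 g.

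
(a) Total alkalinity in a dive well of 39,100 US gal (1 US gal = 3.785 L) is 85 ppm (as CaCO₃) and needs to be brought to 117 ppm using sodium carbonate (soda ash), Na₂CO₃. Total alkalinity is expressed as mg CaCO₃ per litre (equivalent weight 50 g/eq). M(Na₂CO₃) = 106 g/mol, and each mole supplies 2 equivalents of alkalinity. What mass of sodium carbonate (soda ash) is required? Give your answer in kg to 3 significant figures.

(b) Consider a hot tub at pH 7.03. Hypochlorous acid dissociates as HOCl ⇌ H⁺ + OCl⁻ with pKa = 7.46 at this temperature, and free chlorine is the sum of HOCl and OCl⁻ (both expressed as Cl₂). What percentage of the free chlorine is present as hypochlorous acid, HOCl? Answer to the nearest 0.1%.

(a) Volume: 39,100 US gal × 3.785 L/gal = 147,994 L.
(a) Alkalinity to add: (117 − 85) = 32 mg/L as CaCO₃ × 147,994 L = 4736 g as CaCO₃.
(a) Equivalents: 4736 g ÷ 50 g/eq = 94.72 eq.
(a) Each mole of Na₂CO₃ supplies 2 eq, so 94.72 / 2 = 47.36 mol.
(a) Mass: 47.36 mol × 106 g/mol = 5020 g.

(b) [OCl⁻]/[HOCl] = 10^(pH − pKa) = 10^(7.03 − 7.46) = 10^-0.43 = 0.3715.
(b) Fraction as HOCl = 1 / (1 + 0.3715) = 0.7291.

(a) 5.02 kg; (b) 72.9%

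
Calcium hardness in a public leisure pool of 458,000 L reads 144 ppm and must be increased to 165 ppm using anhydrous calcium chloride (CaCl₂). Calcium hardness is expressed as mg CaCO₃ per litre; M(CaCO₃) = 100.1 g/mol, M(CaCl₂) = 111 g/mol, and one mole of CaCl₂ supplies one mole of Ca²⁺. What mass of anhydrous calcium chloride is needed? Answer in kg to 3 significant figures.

Hardness to add: (165 − 144) = 21 mg/L as CaCO₃ × 458,000 L = 9618 g as CaCO₃.
Moles of Ca²⁺ (1 mol Ca²⁺ ≡ 1 mol CaCO₃): 9618 / 100.1 g/mol = 96.08 mol.
Mass of CaCl₂: 96.08 × 111 = 10,670 g.

10.7 kg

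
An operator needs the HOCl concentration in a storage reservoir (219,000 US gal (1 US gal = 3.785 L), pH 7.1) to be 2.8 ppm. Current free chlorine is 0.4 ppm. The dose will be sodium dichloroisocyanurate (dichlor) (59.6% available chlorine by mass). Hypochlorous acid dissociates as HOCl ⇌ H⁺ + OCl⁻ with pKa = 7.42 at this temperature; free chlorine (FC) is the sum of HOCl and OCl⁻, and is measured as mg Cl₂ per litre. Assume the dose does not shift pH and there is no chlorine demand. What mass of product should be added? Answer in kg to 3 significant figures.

5.20 kg

Volume: 219,000 US gal × 3.785 L/gal = 828,915 L.
[OCl⁻]/[HOCl] = 10^(pH − pKa) = 10^(7.1 − 7.42) = 0.4786; fraction as HOCl = 1/(1 + 0.4786) = 0.6763.
Free chlorine required for 2.8 ppm HOCl: 2.8 / 0.6763 = 4.14 ppm.
FC to add: 4.14 − 0.4 = 3.74 mg/L as Cl₂.
Cl₂ equivalent: 3.74 mg/L × 828,915 L = 3100 g.
Product at 59.6% available Cl: 3100 / 0.596 = 5202 g.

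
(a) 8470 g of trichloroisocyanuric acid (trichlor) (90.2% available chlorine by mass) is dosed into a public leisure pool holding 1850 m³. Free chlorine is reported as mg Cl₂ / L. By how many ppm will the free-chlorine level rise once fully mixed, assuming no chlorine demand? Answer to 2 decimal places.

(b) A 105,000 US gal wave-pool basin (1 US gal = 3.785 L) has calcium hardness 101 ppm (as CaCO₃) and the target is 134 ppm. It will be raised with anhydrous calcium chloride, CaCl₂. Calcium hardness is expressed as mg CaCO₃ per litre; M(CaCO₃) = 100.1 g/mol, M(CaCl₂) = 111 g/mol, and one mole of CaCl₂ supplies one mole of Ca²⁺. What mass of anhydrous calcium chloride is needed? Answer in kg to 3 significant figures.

(a) Volume: 1850 m³ = 1,850,000 L.
(a) Available chlorine delivered: 8470 g × 0.902 = 7640 g as Cl₂.
(a) Concentration rise: 7640 g / 1,850,000 L = 4.13 mg/L = 4.13 ppm.

(b) Volume: 105,000 US gal × 3.785 L/gal = 397,425 L.
(b) Hardness to add: (134 − 101) = 33 mg/L as CaCO₃ × 397,425 L = 13,120 g as CaCO₃.
(b) Moles of Ca²⁺ (1 mol Ca²⁺ ≡ 1 mol CaCO₃): 13,120 / 100.1 g/mol = 131 mol.
(b) Mass of CaCl₂: 131 × 111 = 14,540 g.

(a) 4.13 ppm; (b) 14.5 kg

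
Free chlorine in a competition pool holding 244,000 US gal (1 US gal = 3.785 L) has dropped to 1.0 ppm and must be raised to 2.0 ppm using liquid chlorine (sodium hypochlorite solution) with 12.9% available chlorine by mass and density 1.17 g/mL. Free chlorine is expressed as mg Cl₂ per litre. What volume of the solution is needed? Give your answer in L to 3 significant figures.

6.12 L

Volume: 244,000 US gal × 3.785 L/gal = 923,540 L.
Chlorine deficit: 2.0 − 1.0 = 1 ppm = 1 mg/L as Cl₂.
Cl₂ equivalent needed: 1 mg/L × 923,540 L = 923,500 mg = 923.5 g.
Product at 12.9% available chlorine: 923.5 / 0.129 = 7159 g.
Volume at density 1.17 g/mL: 7159 g ÷ 1.17 g/mL = 6119 mL.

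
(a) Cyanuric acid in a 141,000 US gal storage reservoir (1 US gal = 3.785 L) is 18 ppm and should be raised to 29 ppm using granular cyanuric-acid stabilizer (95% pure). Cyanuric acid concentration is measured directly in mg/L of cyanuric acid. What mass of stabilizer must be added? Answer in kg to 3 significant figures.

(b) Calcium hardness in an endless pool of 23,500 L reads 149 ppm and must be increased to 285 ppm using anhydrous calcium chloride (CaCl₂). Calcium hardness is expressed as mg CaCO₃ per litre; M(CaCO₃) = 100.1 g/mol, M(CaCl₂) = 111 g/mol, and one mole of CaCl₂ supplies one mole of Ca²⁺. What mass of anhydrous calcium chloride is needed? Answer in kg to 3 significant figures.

(a) 6.18 kg; (b) 3.54 kg

(a) Volume: 141,000 US gal × 3.785 L/gal = 533,685 L.
(a) CYA to add: (29 − 18) = 11 mg/L × 533,685 L = 5871 g cyanuric acid.
(a) At 95% purity: 5871 / 0.95 = 6180 g product.

(b) Hardness to add: (285 − 149) = 136 mg/L as CaCO₃ × 23,500 L = 3196 g as CaCO₃.
(b) Moles of Ca²⁺ (1 mol Ca²⁺ ≡ 1 mol CaCO₃): 3196 / 100.1 g/mol = 31.93 mol.
(b) Mass of CaCl₂: 31.93 × 111 = 3544 g.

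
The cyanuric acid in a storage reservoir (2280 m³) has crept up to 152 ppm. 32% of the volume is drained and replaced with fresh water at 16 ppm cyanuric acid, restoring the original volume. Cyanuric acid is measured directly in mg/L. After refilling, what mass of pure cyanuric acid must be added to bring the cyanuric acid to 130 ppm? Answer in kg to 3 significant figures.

49.1 kg

Volume: 2280 m³ = 2,280,000 L.
After draining 32% and refilling: 152 × 0.68 + 16 × 0.32 = 108.48 ppm.
Deficit to target: 130 − 108.48 = 21.52 mg/L.
Mass: 21.52 mg/L × 2,280,000 L = 49,070 g cyanuric acid.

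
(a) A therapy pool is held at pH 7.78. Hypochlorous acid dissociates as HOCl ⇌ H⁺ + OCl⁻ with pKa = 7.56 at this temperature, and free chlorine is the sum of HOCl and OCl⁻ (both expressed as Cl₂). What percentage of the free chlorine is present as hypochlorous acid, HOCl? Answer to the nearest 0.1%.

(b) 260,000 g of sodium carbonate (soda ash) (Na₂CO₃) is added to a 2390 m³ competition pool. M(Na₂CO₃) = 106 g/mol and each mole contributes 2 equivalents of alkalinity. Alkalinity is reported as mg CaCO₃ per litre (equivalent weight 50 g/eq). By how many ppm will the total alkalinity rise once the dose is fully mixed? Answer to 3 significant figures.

(a) 37.6%; (b) 103 ppm

(a) [OCl⁻]/[HOCl] = 10^(pH − pKa) = 10^(7.78 − 7.56) = 10^0.22 = 1.66.
(a) Fraction as HOCl = 1 / (1 + 1.66) = 0.376.

(b) Volume: 2390 m³ = 2,390,000 L.
(b) Moles of Na₂CO₃: 260,000 g ÷ 106 g/mol = 2453 mol → 4906 eq of alkalinity.
(b) As CaCO₃: 4906 eq × 50 g/eq = 245,300 g.
(b) Rise: 245,300 g / 2,390,000 L × 1000 = 102.6 mg/L.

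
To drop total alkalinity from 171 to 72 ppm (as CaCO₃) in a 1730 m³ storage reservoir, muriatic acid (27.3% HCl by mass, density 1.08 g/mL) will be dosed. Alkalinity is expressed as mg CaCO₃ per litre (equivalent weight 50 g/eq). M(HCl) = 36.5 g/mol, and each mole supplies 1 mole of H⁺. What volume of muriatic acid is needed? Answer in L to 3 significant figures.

Volume: 1730 m³ = 1,730,000 L.
Alkalinity to neutralize: (171 − 72) = 99 mg/L as CaCO₃ × 1,730,000 L = 171,300 g as CaCO₃.
Equivalents of H⁺ required: 171,300 ÷ 50 g/eq = 3425 eq = 3425 mol HCl.
Mass of HCl: 3425 × 36.5 = 125,000 g.
Mass of 27.3% solution: 125,000 / 0.273 = 458,000 g.
Volume: 458,000 g ÷ 1.08 g/mL = 424,100 mL.

424 L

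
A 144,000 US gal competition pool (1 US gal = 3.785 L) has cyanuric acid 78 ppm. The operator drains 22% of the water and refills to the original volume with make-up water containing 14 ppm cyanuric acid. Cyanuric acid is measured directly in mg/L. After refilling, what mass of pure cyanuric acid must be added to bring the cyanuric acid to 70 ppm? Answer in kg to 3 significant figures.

Volume: 144,000 US gal × 3.785 L/gal = 545,040 L.
After draining 22% and refilling: 78 × 0.78 + 14 × 0.22 = 63.92 ppm.
Deficit to target: 70 − 63.92 = 6.08 mg/L.
Mass: 6.08 mg/L × 545,040 L = 3314 g cyanuric acid.

3.31 kg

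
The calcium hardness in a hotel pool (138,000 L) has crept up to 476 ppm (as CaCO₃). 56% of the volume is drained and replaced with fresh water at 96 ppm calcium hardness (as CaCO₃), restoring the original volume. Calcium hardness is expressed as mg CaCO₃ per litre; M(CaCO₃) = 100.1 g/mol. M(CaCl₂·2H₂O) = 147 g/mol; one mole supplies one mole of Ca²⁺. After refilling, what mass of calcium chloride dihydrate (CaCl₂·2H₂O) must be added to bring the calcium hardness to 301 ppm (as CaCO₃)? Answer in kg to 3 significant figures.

After draining 56% and refilling: 476 × 0.44 + 96 × 0.56 = 263.2 ppm.
Deficit to target: 301 − 263.2 = 37.8 mg/L.
As CaCO₃: 37.8 mg/L × 138,000 L = 5216 g; ÷ 100.1 = 52.11 mol Ca²⁺.
Mass: 52.11 × 147 = 7660 g.

7.66 kg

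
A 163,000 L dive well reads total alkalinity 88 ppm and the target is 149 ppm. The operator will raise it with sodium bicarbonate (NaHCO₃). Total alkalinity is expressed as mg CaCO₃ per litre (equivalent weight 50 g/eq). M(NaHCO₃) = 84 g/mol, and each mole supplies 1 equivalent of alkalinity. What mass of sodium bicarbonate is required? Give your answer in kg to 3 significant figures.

Alkalinity to add: (149 − 88) = 61 mg/L as CaCO₃ × 163,000 L = 9943 g as CaCO₃.
Equivalents: 9943 g ÷ 50 g/eq = 198.9 eq.
NaHCO₃ supplies 1 eq per mole → 198.9 mol.
Mass: 198.9 mol × 84 g/mol = 16,700 g.

16.7 kg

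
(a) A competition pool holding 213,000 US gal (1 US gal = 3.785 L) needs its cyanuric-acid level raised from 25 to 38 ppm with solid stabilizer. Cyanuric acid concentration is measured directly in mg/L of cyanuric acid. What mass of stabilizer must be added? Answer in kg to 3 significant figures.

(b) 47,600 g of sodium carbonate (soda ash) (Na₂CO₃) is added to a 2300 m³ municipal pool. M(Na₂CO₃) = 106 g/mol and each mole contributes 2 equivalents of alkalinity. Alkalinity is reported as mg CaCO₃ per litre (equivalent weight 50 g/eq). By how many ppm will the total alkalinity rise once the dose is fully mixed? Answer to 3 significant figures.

(a) Volume: 213,000 US gal × 3.785 L/gal = 806,205 L.
(a) CYA to add: (38 − 25) = 13 mg/L × 806,205 L = 10,480 g cyanuric acid.

(b) Volume: 2300 m³ = 2,300,000 L.
(b) Moles of Na₂CO₃: 47,600 g ÷ 106 g/mol = 449.1 mol → 898.1 eq of alkalinity.
(b) As CaCO₃: 898.1 eq × 50 g/eq = 44,910 g.
(b) Rise: 44,910 g / 2,300,000 L × 1000 = 19.52 mg/L.

(a) 10.5 kg; (b) 19.5 ppm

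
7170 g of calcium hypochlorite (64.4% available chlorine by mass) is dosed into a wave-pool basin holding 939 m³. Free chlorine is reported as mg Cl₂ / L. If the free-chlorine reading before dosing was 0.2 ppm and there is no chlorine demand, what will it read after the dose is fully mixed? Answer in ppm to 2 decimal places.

5.12 ppm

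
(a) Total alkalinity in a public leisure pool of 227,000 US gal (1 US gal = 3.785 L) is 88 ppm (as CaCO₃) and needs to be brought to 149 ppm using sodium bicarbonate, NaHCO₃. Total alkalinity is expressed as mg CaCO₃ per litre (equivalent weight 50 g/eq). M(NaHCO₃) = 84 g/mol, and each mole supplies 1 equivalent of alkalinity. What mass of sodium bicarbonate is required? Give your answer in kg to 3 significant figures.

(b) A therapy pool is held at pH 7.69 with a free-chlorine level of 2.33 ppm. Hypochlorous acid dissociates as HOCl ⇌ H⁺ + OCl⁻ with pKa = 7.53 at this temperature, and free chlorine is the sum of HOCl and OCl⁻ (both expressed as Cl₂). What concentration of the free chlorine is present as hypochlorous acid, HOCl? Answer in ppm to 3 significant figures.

(a) Volume: 227,000 US gal × 3.785 L/gal = 859,195 L.
(a) Alkalinity to add: (149 − 88) = 61 mg/L as CaCO₃ × 859,195 L = 52,410 g as CaCO₃.
(a) Equivalents: 52,410 g ÷ 50 g/eq = 1048 eq.
(a) NaHCO₃ supplies 1 eq per mole → 1048 mol.
(a) Mass: 1048 mol × 84 g/mol = 88,050 g.

(b) [OCl⁻]/[HOCl] = 10^(pH − pKa) = 10^(7.69 − 7.53) = 10^0.16 = 1.445.
(b) Fraction as HOCl = 1 / (1 + 1.445) = 0.4089.
(b) HOCl = 0.4089 × 2.33 ppm = 0.9528 ppm.

(a) 88.1 kg; (b) 0.953 ppm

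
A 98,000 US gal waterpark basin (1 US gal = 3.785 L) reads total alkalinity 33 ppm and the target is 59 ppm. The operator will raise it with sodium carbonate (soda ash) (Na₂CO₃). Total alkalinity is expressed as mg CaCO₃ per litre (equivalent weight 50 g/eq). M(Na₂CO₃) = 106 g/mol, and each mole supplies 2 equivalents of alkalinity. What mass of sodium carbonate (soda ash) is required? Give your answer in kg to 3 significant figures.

Volume: 98,000 US gal × 3.785 L/gal = 370,930 L.
Alkalinity to add: (59 − 33) = 26 mg/L as CaCO₃ × 370,930 L = 9644 g as CaCO₃.
Equivalents: 9644 g ÷ 50 g/eq = 192.9 eq.
Each mole of Na₂CO₃ supplies 2 eq, so 192.9 / 2 = 96.44 mol.
Mass: 96.44 mol × 106 g/mol = 10,220 g.

10.2 kg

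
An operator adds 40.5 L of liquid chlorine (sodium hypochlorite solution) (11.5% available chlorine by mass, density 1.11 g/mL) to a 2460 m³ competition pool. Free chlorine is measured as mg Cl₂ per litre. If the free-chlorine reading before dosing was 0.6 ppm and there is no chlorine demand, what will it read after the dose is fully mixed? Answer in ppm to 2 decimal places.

Volume: 2460 m³ = 2,460,000 L.
Mass of solution: 40.5 L × 1000 mL/L × 1.11 g/mL = 44,960 g.
Available chlorine delivered: 44,960 g × 0.115 = 5170 g as Cl₂.
Concentration rise: 5170 g / 2,460,000 L = 2.102 mg/L = 2.10 ppm.
Final FC: 0.6 + 2.10 = 2.70 ppm.

2.70 ppm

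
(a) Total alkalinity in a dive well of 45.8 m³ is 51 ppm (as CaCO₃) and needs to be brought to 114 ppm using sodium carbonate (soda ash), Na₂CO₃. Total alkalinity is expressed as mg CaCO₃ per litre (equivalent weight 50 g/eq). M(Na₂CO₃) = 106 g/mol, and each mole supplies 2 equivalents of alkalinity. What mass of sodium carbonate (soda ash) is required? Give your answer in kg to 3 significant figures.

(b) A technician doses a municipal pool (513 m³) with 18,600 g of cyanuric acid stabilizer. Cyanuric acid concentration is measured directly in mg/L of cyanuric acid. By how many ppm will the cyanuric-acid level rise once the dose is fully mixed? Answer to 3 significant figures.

(a) 3.06 kg; (b) 36.3 ppm

(a) Volume: 45.8 m³ = 45,800 L.
(a) Alkalinity to add: (114 − 51) = 63 mg/L as CaCO₃ × 45,800 L = 2885 g as CaCO₃.
(a) Equivalents: 2885 g ÷ 50 g/eq = 57.71 eq.
(a) Each mole of Na₂CO₃ supplies 2 eq, so 57.71 / 2 = 28.85 mol.
(a) Mass: 28.85 mol × 106 g/mol = 3059 g.

(b) Volume: 513 m³ = 513,000 L.
(b) Rise: 18,600 g / 513,000 L × 1000 = 36.26 mg/L.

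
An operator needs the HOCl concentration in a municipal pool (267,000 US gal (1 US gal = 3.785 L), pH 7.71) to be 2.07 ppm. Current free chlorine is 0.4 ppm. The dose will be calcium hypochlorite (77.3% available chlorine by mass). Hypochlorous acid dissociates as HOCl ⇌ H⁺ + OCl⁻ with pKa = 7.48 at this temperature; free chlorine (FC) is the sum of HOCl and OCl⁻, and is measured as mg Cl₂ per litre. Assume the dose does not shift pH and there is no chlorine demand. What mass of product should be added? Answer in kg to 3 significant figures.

Volume: 267,000 US gal × 3.785 L/gal = 1,010,595 L.
[OCl⁻]/[HOCl] = 10^(pH − pKa) = 10^(7.71 − 7.48) = 1.698; fraction as HOCl = 1/(1 + 1.698) = 0.3706.
Free chlorine required for 2.07 ppm HOCl: 2.07 / 0.3706 = 5.585 ppm.
FC to add: 5.585 − 0.4 = 5.185 mg/L as Cl₂.
Cl₂ equivalent: 5.185 mg/L × 1,010,595 L = 5240 g.
Product at 77.3% available Cl: 5240 / 0.773 = 6779 g.

6.78 kg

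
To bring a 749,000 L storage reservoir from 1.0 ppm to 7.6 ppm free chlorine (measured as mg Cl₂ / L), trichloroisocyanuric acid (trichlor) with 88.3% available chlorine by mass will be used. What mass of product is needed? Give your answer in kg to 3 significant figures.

5.60 kg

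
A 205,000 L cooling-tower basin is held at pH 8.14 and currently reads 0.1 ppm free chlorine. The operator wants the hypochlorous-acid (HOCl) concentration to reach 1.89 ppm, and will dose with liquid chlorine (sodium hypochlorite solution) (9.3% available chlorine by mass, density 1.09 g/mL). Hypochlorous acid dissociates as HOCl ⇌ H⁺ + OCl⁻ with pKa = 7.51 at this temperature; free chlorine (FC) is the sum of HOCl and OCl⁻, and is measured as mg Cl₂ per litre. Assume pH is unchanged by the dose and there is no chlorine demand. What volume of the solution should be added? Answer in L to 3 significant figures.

19.9 L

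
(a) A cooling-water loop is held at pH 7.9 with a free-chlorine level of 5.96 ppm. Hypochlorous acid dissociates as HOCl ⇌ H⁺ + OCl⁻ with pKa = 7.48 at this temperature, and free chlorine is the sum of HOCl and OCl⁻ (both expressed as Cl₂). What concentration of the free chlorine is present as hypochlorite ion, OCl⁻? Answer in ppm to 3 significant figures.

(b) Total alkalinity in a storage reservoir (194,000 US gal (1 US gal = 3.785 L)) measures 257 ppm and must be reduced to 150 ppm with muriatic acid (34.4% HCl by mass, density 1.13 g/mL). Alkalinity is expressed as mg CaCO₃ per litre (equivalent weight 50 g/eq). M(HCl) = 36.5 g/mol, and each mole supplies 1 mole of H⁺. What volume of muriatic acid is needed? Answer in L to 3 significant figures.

(a) 4.32 ppm; (b) 148 L

(a) [OCl⁻]/[HOCl] = 10^(pH − pKa) = 10^(7.9 − 7.48) = 10^0.42 = 2.63.
(a) Fraction as HOCl = 1 / (1 + 2.63) = 0.2755.
(a) OCl⁻ = (1 − 0.2755) × 5.96 ppm = 4.318 ppm.

(b) Volume: 194,000 US gal × 3.785 L/gal = 734,290 L.
(b) Alkalinity to neutralize: (257 − 150) = 107 mg/L as CaCO₃ × 734,290 L = 78,570 g as CaCO₃.
(b) Equivalents of H⁺ required: 78,570 ÷ 50 g/eq = 1571 eq = 1571 mol HCl.
(b) Mass of HCl: 1571 × 36.5 = 57,360 g.
(b) Mass of 34.4% solution: 57,360 / 0.344 = 166,700 g.
(b) Volume: 166,700 g ÷ 1.13 g/mL = 147,500 mL.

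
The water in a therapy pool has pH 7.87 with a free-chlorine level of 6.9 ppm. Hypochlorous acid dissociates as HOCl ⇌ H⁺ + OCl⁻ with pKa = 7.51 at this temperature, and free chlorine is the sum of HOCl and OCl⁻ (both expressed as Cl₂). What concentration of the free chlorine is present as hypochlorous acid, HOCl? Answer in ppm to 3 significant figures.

[OCl⁻]/[HOCl] = 10^(pH − pKa) = 10^(7.87 − 7.51) = 10^0.36 = 2.291.
Fraction as HOCl = 1 / (1 + 2.291) = 0.3039.
HOCl = 0.3039 × 6.9 ppm = 2.097 ppm.

2.10 ppm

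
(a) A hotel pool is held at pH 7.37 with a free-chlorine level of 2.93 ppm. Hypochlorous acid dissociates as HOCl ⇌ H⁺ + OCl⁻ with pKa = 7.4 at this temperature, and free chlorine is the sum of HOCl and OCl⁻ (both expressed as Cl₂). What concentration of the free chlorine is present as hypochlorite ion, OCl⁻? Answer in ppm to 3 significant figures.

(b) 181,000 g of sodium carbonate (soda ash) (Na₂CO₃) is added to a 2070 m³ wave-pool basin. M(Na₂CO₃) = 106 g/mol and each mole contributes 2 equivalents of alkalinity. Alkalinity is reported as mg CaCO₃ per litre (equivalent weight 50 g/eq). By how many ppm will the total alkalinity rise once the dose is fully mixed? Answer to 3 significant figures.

(a) [OCl⁻]/[HOCl] = 10^(pH − pKa) = 10^(7.37 − 7.4) = 10^-0.03 = 0.9333.
(a) Fraction as HOCl = 1 / (1 + 0.9333) = 0.5173.
(a) OCl⁻ = (1 − 0.5173) × 2.93 ppm = 1.414 ppm.

(b) Volume: 2070 m³ = 2,070,000 L.
(b) Moles of Na₂CO₃: 181,000 g ÷ 106 g/mol = 1708 mol → 3415 eq of alkalinity.
(b) As CaCO₃: 3415 eq × 50 g/eq = 170,800 g.
(b) Rise: 170,800 g / 2,070,000 L × 1000 = 82.49 mg/L.

(a) 1.41 ppm; (b) 82.5 ppm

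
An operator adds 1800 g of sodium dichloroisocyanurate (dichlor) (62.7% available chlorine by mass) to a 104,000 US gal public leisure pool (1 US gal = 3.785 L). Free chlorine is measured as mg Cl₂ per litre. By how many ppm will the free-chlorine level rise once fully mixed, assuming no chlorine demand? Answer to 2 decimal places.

2.87 ppm

Volume: 104,000 US gal × 3.785 L/gal = 393,640 L.
Available chlorine delivered: 1800 g × 0.627 = 1129 g as Cl₂.
Concentration rise: 1129 g / 393,640 L = 2.867 mg/L = 2.87 ppm.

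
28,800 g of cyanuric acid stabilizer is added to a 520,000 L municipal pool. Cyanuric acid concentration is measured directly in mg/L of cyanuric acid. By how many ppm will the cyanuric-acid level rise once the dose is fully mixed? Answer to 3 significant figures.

55.4 ppm

Rise: 28,800 g / 520,000 L × 1000 = 55.38 mg/L.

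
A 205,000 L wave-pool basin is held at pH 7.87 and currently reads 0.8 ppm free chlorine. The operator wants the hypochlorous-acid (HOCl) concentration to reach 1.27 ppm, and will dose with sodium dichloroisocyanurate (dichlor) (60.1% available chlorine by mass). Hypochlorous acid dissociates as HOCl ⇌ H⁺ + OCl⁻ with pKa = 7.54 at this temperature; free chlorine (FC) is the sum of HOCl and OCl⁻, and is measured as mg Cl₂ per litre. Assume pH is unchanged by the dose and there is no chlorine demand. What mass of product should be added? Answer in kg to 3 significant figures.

[OCl⁻]/[HOCl] = 10^(pH − pKa) = 10^(7.87 − 7.54) = 2.138; fraction as HOCl = 1/(1 + 2.138) = 0.3187.
Free chlorine required for 1.27 ppm HOCl: 1.27 / 0.3187 = 3.985 ppm.
FC to add: 3.985 − 0.8 = 3.185 mg/L as Cl₂.
Cl₂ equivalent: 3.185 mg/L × 205,000 L = 653 g.
Product at 60.1% available Cl: 653 / 0.601 = 1086 g.

1.09 kg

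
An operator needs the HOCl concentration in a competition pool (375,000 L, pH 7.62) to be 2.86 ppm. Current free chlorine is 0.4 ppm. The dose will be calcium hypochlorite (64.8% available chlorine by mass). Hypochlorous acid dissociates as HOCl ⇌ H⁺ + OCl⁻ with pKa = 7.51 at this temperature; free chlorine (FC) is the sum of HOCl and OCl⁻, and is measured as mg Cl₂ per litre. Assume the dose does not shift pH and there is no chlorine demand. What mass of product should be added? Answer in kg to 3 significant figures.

3.56 kg

[OCl⁻]/[HOCl] = 10^(pH − pKa) = 10^(7.62 − 7.51) = 1.288; fraction as HOCl = 1/(1 + 1.288) = 0.437.
Free chlorine required for 2.86 ppm HOCl: 2.86 / 0.437 = 6.544 ppm.
FC to add: 6.544 − 0.4 = 6.144 mg/L as Cl₂.
Cl₂ equivalent: 6.144 mg/L × 375,000 L = 2304 g.
Product at 64.8% available Cl: 2304 / 0.648 = 3556 g.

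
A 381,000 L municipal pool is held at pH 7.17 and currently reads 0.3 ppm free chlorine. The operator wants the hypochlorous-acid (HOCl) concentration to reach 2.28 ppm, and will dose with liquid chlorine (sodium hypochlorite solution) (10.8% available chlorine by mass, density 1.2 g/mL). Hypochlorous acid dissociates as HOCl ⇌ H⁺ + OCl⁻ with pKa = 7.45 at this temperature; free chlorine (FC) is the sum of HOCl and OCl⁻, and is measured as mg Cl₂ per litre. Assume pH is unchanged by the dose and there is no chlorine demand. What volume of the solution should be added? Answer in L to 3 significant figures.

[OCl⁻]/[HOCl] = 10^(pH − pKa) = 10^(7.17 − 7.45) = 0.5248; fraction as HOCl = 1/(1 + 0.5248) = 0.6558.
Free chlorine required for 2.28 ppm HOCl: 2.28 / 0.6558 = 3.477 ppm.
FC to add: 3.477 − 0.3 = 3.177 mg/L as Cl₂.
Cl₂ equivalent: 3.177 mg/L × 381,000 L = 1210 g.
Product at 10.8% available Cl: 1210 / 0.108 = 11,210 g.
Volume: 11,210 g ÷ 1.2 g/mL = 9339 mL.

9.34 L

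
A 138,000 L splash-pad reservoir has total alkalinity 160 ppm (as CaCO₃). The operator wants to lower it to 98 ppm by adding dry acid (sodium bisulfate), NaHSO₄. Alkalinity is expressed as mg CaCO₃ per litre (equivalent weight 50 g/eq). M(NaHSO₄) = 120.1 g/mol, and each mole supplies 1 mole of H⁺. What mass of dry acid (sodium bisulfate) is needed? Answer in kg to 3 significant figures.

Alkalinity to neutralize: (160 − 98) = 62 mg/L as CaCO₃ × 138,000 L = 8556 g as CaCO₃.
Equivalents of H⁺ required: 8556 ÷ 50 g/eq = 171.1 eq = 171.1 mol NaHSO₄.
Mass of NaHSO₄: 171.1 × 120.1 = 20,550 g.

20.6 kg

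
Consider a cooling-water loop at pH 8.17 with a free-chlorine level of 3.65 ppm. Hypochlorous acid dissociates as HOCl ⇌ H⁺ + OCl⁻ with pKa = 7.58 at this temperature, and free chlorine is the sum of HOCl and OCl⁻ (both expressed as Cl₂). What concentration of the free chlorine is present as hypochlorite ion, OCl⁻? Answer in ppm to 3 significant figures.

2.90 ppm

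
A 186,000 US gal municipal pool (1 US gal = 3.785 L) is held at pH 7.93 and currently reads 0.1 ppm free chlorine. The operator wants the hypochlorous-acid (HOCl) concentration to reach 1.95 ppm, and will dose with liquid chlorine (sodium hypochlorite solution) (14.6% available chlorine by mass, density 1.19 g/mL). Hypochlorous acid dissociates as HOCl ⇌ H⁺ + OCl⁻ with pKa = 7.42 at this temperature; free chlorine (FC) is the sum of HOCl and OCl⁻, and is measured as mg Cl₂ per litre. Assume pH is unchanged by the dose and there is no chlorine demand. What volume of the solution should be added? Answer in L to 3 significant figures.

Volume: 186,000 US gal × 3.785 L/gal = 704,010 L.
[OCl⁻]/[HOCl] = 10^(pH − pKa) = 10^(7.93 − 7.42) = 3.236; fraction as HOCl = 1/(1 + 3.236) = 0.2361.
Free chlorine required for 1.95 ppm HOCl: 1.95 / 0.2361 = 8.26 ppm.
FC to add: 8.26 − 0.1 = 8.16 mg/L as Cl₂.
Cl₂ equivalent: 8.16 mg/L × 704,010 L = 5745 g.
Product at 14.6% available Cl: 5745 / 0.146 = 39,350 g.
Volume: 39,350 g ÷ 1.19 g/mL = 33,070 mL.

33.1 L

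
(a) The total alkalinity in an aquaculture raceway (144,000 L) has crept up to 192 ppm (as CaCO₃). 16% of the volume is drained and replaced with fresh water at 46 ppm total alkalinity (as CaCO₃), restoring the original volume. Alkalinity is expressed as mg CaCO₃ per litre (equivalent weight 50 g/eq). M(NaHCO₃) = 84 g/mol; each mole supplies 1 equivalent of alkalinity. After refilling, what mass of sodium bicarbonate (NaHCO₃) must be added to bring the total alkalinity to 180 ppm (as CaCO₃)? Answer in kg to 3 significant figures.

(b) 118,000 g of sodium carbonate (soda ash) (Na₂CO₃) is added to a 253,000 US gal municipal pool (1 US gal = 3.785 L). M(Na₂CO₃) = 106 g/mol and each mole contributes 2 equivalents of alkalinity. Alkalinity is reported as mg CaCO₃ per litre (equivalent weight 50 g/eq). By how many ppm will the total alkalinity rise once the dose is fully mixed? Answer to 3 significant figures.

(a) 2.75 kg; (b) 116 ppm

(a) After draining 16% and refilling: 192 × 0.84 + 46 × 0.16 = 168.64 ppm.
(a) Deficit to target: 180 − 168.64 = 11.36 mg/L.
(a) As CaCO₃: 11.36 mg/L × 144,000 L = 1636 g; ÷ 50 g/eq ÷ 1 = 32.72 mol NaHCO₃.
(a) Mass: 32.72 × 84 = 2748 g.

(b) Volume: 253,000 US gal × 3.785 L/gal = 957,605 L.
(b) Moles of Na₂CO₃: 118,000 g ÷ 106 g/mol = 1113 mol → 2226 eq of alkalinity.
(b) As CaCO₃: 2226 eq × 50 g/eq = 111,300 g.
(b) Rise: 111,300 g / 957,605 L × 1000 = 116.2 mg/L.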